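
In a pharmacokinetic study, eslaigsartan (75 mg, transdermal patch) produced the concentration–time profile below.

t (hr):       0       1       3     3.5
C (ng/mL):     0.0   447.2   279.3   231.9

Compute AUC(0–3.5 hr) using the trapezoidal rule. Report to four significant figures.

AUC = 1078 ng/mL·hr

Trapezoidal AUC_0→3.5:
  [0→1]: (0.0+447.2)/2 × 1 = 223.6
  [1→3]: (447.2+279.3)/2 × 2 = 726.5
  [3→3.5]: (279.3+231.9)/2 × 0.5 = 127.8
  Sum = 1077.9 ng/mL·hr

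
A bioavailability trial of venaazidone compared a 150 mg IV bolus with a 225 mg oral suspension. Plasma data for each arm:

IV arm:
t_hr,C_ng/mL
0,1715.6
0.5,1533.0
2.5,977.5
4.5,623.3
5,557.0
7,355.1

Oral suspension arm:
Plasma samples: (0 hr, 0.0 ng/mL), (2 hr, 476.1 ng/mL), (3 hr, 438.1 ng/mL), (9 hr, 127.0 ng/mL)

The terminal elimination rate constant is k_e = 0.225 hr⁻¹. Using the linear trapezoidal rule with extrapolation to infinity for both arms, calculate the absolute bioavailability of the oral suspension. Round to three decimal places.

Trapezoidal AUC_0→7 (IV):
  [0→0.5]: (1715.6+1533.0)/2 × 0.5 = 812.15
  [0.5→2.5]: (1533.0+977.5)/2 × 2 = 2510.5
  [2.5→4.5]: (977.5+623.3)/2 × 2 = 1600.8
  [4.5→5]: (623.3+557.0)/2 × 0.5 = 295.075
  [5→7]: (557.0+355.1)/2 × 2 = 912.1
  Sum = 6130.625 ng/mL·hr
IV tail: 355.1/0.225 = 1578.222; AUC_iv,0→∞ = 6130.625 + 1578.222 = 7708.847 ng/mL·hr
Trapezoidal AUC_0→9 (oral suspension):
  [0→2]: (0.0+476.1)/2 × 2 = 476.1
  [2→3]: (476.1+438.1)/2 × 1 = 457.1
  [3→9]: (438.1+127.0)/2 × 6 = 1695.3
  Sum = 2628.5 ng/mL·hr
oral suspension tail: 127.0/0.225 = 564.444; AUC_ev,0→∞ = 2628.5 + 564.444 = 3192.944 ng/mL·hr
F = (AUC_ev/D_ev)/(AUC_iv/D_iv) = (3192.944/225)/(7708.847/150) = 14.1909/51.3923 = 0.2761

F = 0.276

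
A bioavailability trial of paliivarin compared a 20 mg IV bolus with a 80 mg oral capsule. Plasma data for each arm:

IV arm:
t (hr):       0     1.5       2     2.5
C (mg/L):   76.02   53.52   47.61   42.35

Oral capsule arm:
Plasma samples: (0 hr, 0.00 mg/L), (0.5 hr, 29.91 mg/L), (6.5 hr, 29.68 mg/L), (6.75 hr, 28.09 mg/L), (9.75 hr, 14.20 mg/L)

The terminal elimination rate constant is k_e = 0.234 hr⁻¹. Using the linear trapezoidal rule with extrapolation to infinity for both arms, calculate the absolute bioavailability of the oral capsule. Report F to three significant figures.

Trapezoidal AUC_0→2.5 (IV):
  [0→1.5]: (76.02+53.52)/2 × 1.5 = 97.155
  [1.5→2]: (53.52+47.61)/2 × 0.5 = 25.2825
  [2→2.5]: (47.61+42.35)/2 × 0.5 = 22.49
  Sum = 144.9275 mg/L·hr
IV tail: 42.35/0.234 = 180.983; AUC_iv,0→∞ = 144.9275 + 180.983 = 325.9105 mg/L·hr
Trapezoidal AUC_0→9.75 (oral capsule):
  [0→0.5]: (0.00+29.91)/2 × 0.5 = 7.4775
  [0.5→6.5]: (29.91+29.68)/2 × 6 = 178.77
  [6.5→6.75]: (29.68+28.09)/2 × 0.25 = 7.22125
  [6.75→9.75]: (28.09+14.20)/2 × 3 = 63.435
  Sum = 256.90375 mg/L·hr
oral capsule tail: 14.20/0.234 = 60.684; AUC_ev,0→∞ = 256.90375 + 60.684 = 317.58775 mg/L·hr
F = (AUC_ev/D_ev)/(AUC_iv/D_iv) = (317.58775/80)/(325.9105/20) = 3.96985/16.295525 = 0.2436

F = 0.244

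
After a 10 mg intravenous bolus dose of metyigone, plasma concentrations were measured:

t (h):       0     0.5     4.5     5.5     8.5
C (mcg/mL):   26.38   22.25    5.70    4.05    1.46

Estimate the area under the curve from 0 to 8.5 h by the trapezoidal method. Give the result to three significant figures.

AUC = 81.2 mcg/mL·h

Trapezoidal AUC_0→8.5:
  [0→0.5]: (26.38+22.25)/2 × 0.5 = 12.1575
  [0.5→4.5]: (22.25+5.70)/2 × 4 = 55.9
  [4.5→5.5]: (5.70+4.05)/2 × 1 = 4.875
  [5.5→8.5]: (4.05+1.46)/2 × 3 = 8.265
  Sum = 81.1975 mcg/mL·h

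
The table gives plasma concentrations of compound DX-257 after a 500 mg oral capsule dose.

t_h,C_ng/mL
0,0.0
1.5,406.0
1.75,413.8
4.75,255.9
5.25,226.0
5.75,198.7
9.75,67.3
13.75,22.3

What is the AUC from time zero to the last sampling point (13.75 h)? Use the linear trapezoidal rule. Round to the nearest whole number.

AUC = 2349 ng/mL·h

Trapezoidal AUC_0→13.75:
  [0→1.5]: (0.0+406.0)/2 × 1.5 = 304.5
  [1.5→1.75]: (406.0+413.8)/2 × 0.25 = 102.475
  [1.75→4.75]: (413.8+255.9)/2 × 3 = 1004.55
  [4.75→5.25]: (255.9+226.0)/2 × 0.5 = 120.475
  [5.25→5.75]: (226.0+198.7)/2 × 0.5 = 106.175
  [5.75→9.75]: (198.7+67.3)/2 × 4 = 532.0
  [9.75→13.75]: (67.3+22.3)/2 × 4 = 179.2
  Sum = 2349.375 ng/mL·h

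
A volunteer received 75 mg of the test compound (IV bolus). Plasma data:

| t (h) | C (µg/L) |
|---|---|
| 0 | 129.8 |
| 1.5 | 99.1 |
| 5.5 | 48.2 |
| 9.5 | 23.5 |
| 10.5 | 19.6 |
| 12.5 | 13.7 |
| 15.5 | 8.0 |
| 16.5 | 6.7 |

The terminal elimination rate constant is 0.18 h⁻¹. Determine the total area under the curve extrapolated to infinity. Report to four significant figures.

Trapezoidal AUC_0→16.5:
  [0→1.5]: (129.8+99.1)/2 × 1.5 = 171.675
  [1.5→5.5]: (99.1+48.2)/2 × 4 = 294.6
  [5.5→9.5]: (48.2+23.5)/2 × 4 = 143.4
  [9.5→10.5]: (23.5+19.6)/2 × 1 = 21.55
  [10.5→12.5]: (19.6+13.7)/2 × 2 = 33.3
  [12.5→15.5]: (13.7+8.0)/2 × 3 = 32.55
  [15.5→16.5]: (8.0+6.7)/2 × 1 = 7.35
  Sum = 704.425 µg/L·h
Extrapolated tail: C_last / k_e = 6.7 / 0.18 = 37.222
AUC_0→∞ = 704.425 + 37.222 = 741.647 µg/L·h

AUC = 741.6 µg/L·h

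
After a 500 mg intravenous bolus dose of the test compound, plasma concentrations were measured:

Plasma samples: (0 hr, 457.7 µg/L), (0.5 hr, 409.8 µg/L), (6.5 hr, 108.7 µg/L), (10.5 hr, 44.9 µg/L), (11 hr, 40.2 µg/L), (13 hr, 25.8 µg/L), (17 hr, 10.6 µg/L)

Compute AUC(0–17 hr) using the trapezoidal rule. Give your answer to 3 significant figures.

Trapezoidal AUC_0→17:
  [0→0.5]: (457.7+409.8)/2 × 0.5 = 216.875
  [0.5→6.5]: (409.8+108.7)/2 × 6 = 1555.5
  [6.5→10.5]: (108.7+44.9)/2 × 4 = 307.2
  [10.5→11]: (44.9+40.2)/2 × 0.5 = 21.275
  [11→13]: (40.2+25.8)/2 × 2 = 66.0
  [13→17]: (25.8+10.6)/2 × 4 = 72.8
  Sum = 2239.65 µg/L·hr

AUC = 2240 µg/L·hr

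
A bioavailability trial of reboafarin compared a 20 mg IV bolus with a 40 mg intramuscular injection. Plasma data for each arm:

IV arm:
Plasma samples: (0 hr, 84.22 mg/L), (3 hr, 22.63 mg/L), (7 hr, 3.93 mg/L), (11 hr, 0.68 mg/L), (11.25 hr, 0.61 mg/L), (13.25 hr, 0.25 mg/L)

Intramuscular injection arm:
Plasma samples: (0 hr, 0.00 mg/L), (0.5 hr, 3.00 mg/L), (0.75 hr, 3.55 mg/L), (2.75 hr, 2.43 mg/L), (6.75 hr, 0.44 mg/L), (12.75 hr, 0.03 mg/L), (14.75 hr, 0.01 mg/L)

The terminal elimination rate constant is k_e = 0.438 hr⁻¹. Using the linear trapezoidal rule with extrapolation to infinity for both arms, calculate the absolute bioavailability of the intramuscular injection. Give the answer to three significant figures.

Trapezoidal AUC_0→13.25 (IV):
  [0→3]: (84.22+22.63)/2 × 3 = 160.275
  [3→7]: (22.63+3.93)/2 × 4 = 53.12
  [7→11]: (3.93+0.68)/2 × 4 = 9.22
  [11→11.25]: (0.68+0.61)/2 × 0.25 = 0.16125
  [11.25→13.25]: (0.61+0.25)/2 × 2 = 0.86
  Sum = 223.63625 mg/L·hr
IV tail: 0.25/0.438 = 0.571; AUC_iv,0→∞ = 223.63625 + 0.571 = 224.20725 mg/L·hr
Trapezoidal AUC_0→14.75 (intramuscular injection):
  [0→0.5]: (0.00+3.00)/2 × 0.5 = 0.75
  [0.5→0.75]: (3.00+3.55)/2 × 0.25 = 0.81875
  [0.75→2.75]: (3.55+2.43)/2 × 2 = 5.98
  [2.75→6.75]: (2.43+0.44)/2 × 4 = 5.74
  [6.75→12.75]: (0.44+0.03)/2 × 6 = 1.41
  [12.75→14.75]: (0.03+0.01)/2 × 2 = 0.04
  Sum = 14.73875 mg/L·hr
intramuscular injection tail: 0.01/0.438 = 0.023; AUC_ev,0→∞ = 14.73875 + 0.023 = 14.76175 mg/L·hr
F = (AUC_ev/D_ev)/(AUC_iv/D_iv) = (14.76175/40)/(224.20725/20) = 0.36904375/11.2104 = 0.0329

F = 0.0329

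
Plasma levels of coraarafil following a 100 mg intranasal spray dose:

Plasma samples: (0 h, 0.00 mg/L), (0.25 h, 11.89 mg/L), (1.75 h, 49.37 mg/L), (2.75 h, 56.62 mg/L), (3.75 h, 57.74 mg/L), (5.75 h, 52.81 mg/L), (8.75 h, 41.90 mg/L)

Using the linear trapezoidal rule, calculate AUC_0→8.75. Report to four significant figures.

Trapezoidal AUC_0→8.75:
  [0→0.25]: (0.00+11.89)/2 × 0.25 = 1.48625
  [0.25→1.75]: (11.89+49.37)/2 × 1.5 = 45.945
  [1.75→2.75]: (49.37+56.62)/2 × 1 = 52.995
  [2.75→3.75]: (56.62+57.74)/2 × 1 = 57.18
  [3.75→5.75]: (57.74+52.81)/2 × 2 = 110.55
  [5.75→8.75]: (52.81+41.90)/2 × 3 = 142.065
  Sum = 410.22125 mg/L·h

AUC = 410.2 mg/L·h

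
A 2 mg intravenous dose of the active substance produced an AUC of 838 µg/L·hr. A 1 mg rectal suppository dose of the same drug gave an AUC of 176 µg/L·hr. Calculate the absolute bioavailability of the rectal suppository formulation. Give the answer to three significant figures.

F = 0.420

F = (AUC_ev / D_ev) / (AUC_iv / D_iv)
  = (176/1) / (838/2)
  = 176 / 419 = 0.4200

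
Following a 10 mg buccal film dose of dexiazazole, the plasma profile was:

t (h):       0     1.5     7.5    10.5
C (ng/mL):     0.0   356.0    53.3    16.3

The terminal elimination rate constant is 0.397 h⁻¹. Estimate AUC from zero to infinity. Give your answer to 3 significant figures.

Trapezoidal AUC_0→10.5:
  [0→1.5]: (0.0+356.0)/2 × 1.5 = 267.0
  [1.5→7.5]: (356.0+53.3)/2 × 6 = 1227.9
  [7.5→10.5]: (53.3+16.3)/2 × 3 = 104.4
  Sum = 1599.3 ng/mL·h
Extrapolated tail: C_last / k_e = 16.3 / 0.397 = 41.058
AUC_0→∞ = 1599.3 + 41.058 = 1640.358 ng/mL·h

AUC = 1640 ng/mL·h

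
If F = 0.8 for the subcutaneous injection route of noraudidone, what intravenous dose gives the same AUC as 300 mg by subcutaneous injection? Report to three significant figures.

D_iv = 240 mg

Systemic exposure from an extravascular dose = F × D_ev, so the equivalent IV dose is F × D_ev.
D_iv = F × D_ev = 0.8 × 300 = 240 mg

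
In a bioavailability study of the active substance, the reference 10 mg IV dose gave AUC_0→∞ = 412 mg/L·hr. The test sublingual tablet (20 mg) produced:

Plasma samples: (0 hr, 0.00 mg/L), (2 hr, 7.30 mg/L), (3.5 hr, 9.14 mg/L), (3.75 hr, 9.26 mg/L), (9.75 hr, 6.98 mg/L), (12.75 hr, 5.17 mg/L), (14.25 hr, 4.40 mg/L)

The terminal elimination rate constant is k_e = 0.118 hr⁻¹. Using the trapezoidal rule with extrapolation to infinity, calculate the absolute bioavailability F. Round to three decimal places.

F = 0.162

Trapezoidal AUC_0→14.25 (sublingual tablet):
  [0→2]: (0.00+7.30)/2 × 2 = 7.3
  [2→3.5]: (7.30+9.14)/2 × 1.5 = 12.33
  [3.5→3.75]: (9.14+9.26)/2 × 0.25 = 2.3
  [3.75→9.75]: (9.26+6.98)/2 × 6 = 48.72
  [9.75→12.75]: (6.98+5.17)/2 × 3 = 18.225
  [12.75→14.25]: (5.17+4.40)/2 × 1.5 = 7.1775
  Sum = 96.0525 mg/L·hr
Tail: C_last/k_e = 4.40/0.118 = 37.288
AUC_0→∞ (sublingual tablet) = 96.0525 + 37.288 = 133.3405 mg/L·hr
F = (AUC_ev/D_ev)/(AUC_iv/D_iv) = (133.3405/20)/(412/10) = 6.667025/41.2 = 0.1618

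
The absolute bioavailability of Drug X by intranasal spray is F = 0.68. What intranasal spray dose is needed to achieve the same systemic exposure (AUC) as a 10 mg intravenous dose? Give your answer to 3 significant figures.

D_intranasal = 14.7 mg

For equal systemic exposure: F × D_ev = D_iv
D_ev = D_iv / F = 10 / 0.68 = 14.7059 mg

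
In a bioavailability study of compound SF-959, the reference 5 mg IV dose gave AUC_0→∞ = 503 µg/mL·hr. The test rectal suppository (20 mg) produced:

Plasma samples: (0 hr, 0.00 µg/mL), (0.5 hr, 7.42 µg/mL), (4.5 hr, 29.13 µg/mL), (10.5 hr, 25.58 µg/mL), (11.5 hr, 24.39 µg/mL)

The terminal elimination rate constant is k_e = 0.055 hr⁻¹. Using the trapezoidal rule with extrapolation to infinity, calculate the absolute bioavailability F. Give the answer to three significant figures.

Trapezoidal AUC_0→11.5 (rectal suppository):
  [0→0.5]: (0.00+7.42)/2 × 0.5 = 1.855
  [0.5→4.5]: (7.42+29.13)/2 × 4 = 73.1
  [4.5→10.5]: (29.13+25.58)/2 × 6 = 164.13
  [10.5→11.5]: (25.58+24.39)/2 × 1 = 24.985
  Sum = 264.07 µg/mL·hr
Tail: C_last/k_e = 24.39/0.055 = 443.455
AUC_0→∞ (rectal suppository) = 264.07 + 443.455 = 707.525 µg/mL·hr
F = (AUC_ev/D_ev)/(AUC_iv/D_iv) = (707.525/20)/(503/5) = 35.37625/100.6 = 0.3517

F = 0.352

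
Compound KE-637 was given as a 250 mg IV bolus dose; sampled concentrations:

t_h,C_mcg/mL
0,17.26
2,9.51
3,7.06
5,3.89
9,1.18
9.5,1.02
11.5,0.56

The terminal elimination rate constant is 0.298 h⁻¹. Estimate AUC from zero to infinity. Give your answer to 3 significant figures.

Trapezoidal AUC_0→11.5:
  [0→2]: (17.26+9.51)/2 × 2 = 26.77
  [2→3]: (9.51+7.06)/2 × 1 = 8.285
  [3→5]: (7.06+3.89)/2 × 2 = 10.95
  [5→9]: (3.89+1.18)/2 × 4 = 10.14
  [9→9.5]: (1.18+1.02)/2 × 0.5 = 0.55
  [9.5→11.5]: (1.02+0.56)/2 × 2 = 1.58
  Sum = 58.275 mcg/mL·h
Extrapolated tail: C_last / k_e = 0.56 / 0.298 = 1.879
AUC_0→∞ = 58.275 + 1.879 = 60.154 mcg/mL·h

AUC = 60.2 mcg/mL·h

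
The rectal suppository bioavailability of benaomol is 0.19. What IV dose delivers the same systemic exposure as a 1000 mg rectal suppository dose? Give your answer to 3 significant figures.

D_iv = 190 mg

Systemic exposure from an extravascular dose = F × D_ev, so the equivalent IV dose is F × D_ev.
D_iv = F × D_ev = 0.19 × 1000 = 190 mg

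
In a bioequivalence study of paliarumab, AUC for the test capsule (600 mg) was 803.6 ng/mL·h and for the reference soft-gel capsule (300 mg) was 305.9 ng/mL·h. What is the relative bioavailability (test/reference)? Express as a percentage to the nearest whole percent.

F_rel = 131%

F_rel = (AUC_test/D_test) / (AUC_ref/D_ref)
      = (803.6/600) / (305.9/300)
      = 1.33933 / 1.01967 = 1.3135 = 131.35%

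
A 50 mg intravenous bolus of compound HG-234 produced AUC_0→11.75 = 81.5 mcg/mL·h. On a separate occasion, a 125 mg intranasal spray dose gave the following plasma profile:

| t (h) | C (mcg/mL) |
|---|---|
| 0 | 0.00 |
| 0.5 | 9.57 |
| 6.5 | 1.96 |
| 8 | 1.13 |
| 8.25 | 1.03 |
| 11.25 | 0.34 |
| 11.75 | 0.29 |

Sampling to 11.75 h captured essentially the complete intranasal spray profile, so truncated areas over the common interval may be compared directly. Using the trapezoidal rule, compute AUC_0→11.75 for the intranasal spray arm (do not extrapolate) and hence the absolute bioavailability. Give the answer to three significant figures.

F = 0.205

Trapezoidal AUC_0→11.75 (intranasal spray):
  [0→0.5]: (0.00+9.57)/2 × 0.5 = 2.3925
  [0.5→6.5]: (9.57+1.96)/2 × 6 = 34.59
  [6.5→8]: (1.96+1.13)/2 × 1.5 = 2.3175
  [8→8.25]: (1.13+1.03)/2 × 0.25 = 0.27
  [8.25→11.25]: (1.03+0.34)/2 × 3 = 2.055
  [11.25→11.75]: (0.34+0.29)/2 × 0.5 = 0.1575
  Sum = 41.7825 mcg/mL·h
F = (AUC_ev/D_ev)/(AUC_iv/D_iv) = (41.7825/125)/(81.5/50) = 0.33426/1.63 = 0.2051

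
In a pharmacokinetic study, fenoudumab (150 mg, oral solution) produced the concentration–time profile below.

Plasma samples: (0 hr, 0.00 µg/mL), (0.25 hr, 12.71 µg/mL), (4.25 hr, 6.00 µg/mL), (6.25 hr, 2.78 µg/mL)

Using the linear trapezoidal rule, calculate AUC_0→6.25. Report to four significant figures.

AUC = 47.79 µg/mL·hr

Trapezoidal AUC_0→6.25:
  [0→0.25]: (0.00+12.71)/2 × 0.25 = 1.58875
  [0.25→4.25]: (12.71+6.00)/2 × 4 = 37.42
  [4.25→6.25]: (6.00+2.78)/2 × 2 = 8.78
  Sum = 47.78875 µg/mL·hr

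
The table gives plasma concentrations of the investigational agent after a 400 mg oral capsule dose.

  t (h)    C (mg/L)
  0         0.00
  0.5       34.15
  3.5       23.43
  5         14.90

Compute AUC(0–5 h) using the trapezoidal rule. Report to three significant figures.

Trapezoidal AUC_0→5:
  [0→0.5]: (0.00+34.15)/2 × 0.5 = 8.5375
  [0.5→3.5]: (34.15+23.43)/2 × 3 = 86.37
  [3.5→5]: (23.43+14.90)/2 × 1.5 = 28.7475
  Sum = 123.655 mg/L·h

AUC = 124 mg/L·h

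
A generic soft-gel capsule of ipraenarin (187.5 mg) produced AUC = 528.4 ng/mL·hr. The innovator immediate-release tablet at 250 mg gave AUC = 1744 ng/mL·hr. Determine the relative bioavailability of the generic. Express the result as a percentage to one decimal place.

F_rel = 40.4%

F_rel = (AUC_test/D_test) / (AUC_ref/D_ref)
      = (528.4/187.5) / (1744/250)
      = 2.81813 / 6.976 = 0.4040 = 40.40%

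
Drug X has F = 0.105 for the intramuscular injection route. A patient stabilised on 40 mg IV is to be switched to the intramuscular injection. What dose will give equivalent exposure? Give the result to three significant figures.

For equal systemic exposure: F × D_ev = D_iv
D_ev = D_iv / F = 40 / 0.105 = 380.952 mg

D_intramuscular = 381 mg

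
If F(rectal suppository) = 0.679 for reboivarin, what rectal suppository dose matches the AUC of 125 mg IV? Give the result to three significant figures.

For equal systemic exposure: F × D_ev = D_iv
D_ev = D_iv / F = 125 / 0.679 = 184.094 mg

D_rectal = 184 mg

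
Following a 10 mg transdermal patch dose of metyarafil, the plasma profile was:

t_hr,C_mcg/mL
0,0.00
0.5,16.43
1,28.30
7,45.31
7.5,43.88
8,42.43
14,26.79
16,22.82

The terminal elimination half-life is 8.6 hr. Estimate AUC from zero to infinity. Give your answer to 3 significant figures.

Trapezoidal AUC_0→16:
  [0→0.5]: (0.00+16.43)/2 × 0.5 = 4.1075
  [0.5→1]: (16.43+28.30)/2 × 0.5 = 11.1825
  [1→7]: (28.30+45.31)/2 × 6 = 220.83
  [7→7.5]: (45.31+43.88)/2 × 0.5 = 22.2975
  [7.5→8]: (43.88+42.43)/2 × 0.5 = 21.5775
  [8→14]: (42.43+26.79)/2 × 6 = 207.66
  [14→16]: (26.79+22.82)/2 × 2 = 49.61
  Sum = 537.265 mcg/mL·hr
k_e = ln2 / t½ = 0.693147 / 8.6 = 0.0806 hr^-1
Extrapolated tail: C_last / k_e = 22.82 / 0.0806 = 283.127
AUC_0→∞ = 537.265 + 283.127 = 820.392 mcg/mL·hr

AUC = 820 mcg/mL·hr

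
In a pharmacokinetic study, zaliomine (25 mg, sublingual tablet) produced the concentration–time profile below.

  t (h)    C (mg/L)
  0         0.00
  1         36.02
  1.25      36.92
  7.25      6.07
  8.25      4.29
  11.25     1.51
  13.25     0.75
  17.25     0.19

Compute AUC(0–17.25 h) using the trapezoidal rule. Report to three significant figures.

Trapezoidal AUC_0→17.25:
  [0→1]: (0.00+36.02)/2 × 1 = 18.01
  [1→1.25]: (36.02+36.92)/2 × 0.25 = 9.1175
  [1.25→7.25]: (36.92+6.07)/2 × 6 = 128.97
  [7.25→8.25]: (6.07+4.29)/2 × 1 = 5.18
  [8.25→11.25]: (4.29+1.51)/2 × 3 = 8.7
  [11.25→13.25]: (1.51+0.75)/2 × 2 = 2.26
  [13.25→17.25]: (0.75+0.19)/2 × 4 = 1.88
  Sum = 174.1175 mg/L·h

AUC = 174 mg/L·h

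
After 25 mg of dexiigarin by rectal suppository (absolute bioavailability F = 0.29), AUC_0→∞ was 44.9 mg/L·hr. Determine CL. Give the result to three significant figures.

CL = F × Dose / AUC_0→∞
   = 0.29 × 25 / 44.9 = 0.16147 L/hr

CL = 0.161 L/hr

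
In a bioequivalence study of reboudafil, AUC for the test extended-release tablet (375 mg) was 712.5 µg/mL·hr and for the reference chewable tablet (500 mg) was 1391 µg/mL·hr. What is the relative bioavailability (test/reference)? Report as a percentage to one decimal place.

F_rel = 68.3%

F_rel = (AUC_test/D_test) / (AUC_ref/D_ref)
      = (712.5/375) / (1391/500)
      = 1.9 / 2.782 = 0.6830 = 68.30%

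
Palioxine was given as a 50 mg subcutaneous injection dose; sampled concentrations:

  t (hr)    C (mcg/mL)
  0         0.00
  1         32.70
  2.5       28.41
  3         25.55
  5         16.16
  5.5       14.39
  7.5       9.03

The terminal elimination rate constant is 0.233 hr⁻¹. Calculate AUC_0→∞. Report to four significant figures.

Trapezoidal AUC_0→7.5:
  [0→1]: (0.00+32.70)/2 × 1 = 16.35
  [1→2.5]: (32.70+28.41)/2 × 1.5 = 45.8325
  [2.5→3]: (28.41+25.55)/2 × 0.5 = 13.49
  [3→5]: (25.55+16.16)/2 × 2 = 41.71
  [5→5.5]: (16.16+14.39)/2 × 0.5 = 7.6375
  [5.5→7.5]: (14.39+9.03)/2 × 2 = 23.42
  Sum = 148.44 mcg/mL·hr
Extrapolated tail: C_last / k_e = 9.03 / 0.233 = 38.755
AUC_0→∞ = 148.44 + 38.755 = 187.195 mcg/mL·hr

AUC = 187.2 mcg/mL·hr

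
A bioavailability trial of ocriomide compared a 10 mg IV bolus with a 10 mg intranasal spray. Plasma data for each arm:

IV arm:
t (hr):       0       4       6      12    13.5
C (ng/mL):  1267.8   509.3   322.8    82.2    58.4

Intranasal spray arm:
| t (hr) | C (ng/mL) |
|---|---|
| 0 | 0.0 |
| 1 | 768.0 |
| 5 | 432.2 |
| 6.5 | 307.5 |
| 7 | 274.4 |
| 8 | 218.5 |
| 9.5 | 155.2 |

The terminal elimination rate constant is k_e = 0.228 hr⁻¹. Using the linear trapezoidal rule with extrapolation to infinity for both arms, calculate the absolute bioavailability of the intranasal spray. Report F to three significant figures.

Trapezoidal AUC_0→13.5 (IV):
  [0→4]: (1267.8+509.3)/2 × 4 = 3554.2
  [4→6]: (509.3+322.8)/2 × 2 = 832.1
  [6→12]: (322.8+82.2)/2 × 6 = 1215.0
  [12→13.5]: (82.2+58.4)/2 × 1.5 = 105.45
  Sum = 5706.75 ng/mL·hr
IV tail: 58.4/0.228 = 256.140; AUC_iv,0→∞ = 5706.75 + 256.140 = 5962.89 ng/mL·hr
Trapezoidal AUC_0→9.5 (intranasal spray):
  [0→1]: (0.0+768.0)/2 × 1 = 384.0
  [1→5]: (768.0+432.2)/2 × 4 = 2400.4
  [5→6.5]: (432.2+307.5)/2 × 1.5 = 554.775
  [6.5→7]: (307.5+274.4)/2 × 0.5 = 145.475
  [7→8]: (274.4+218.5)/2 × 1 = 246.45
  [8→9.5]: (218.5+155.2)/2 × 1.5 = 280.275
  Sum = 4011.375 ng/mL·hr
intranasal spray tail: 155.2/0.228 = 680.702; AUC_ev,0→∞ = 4011.375 + 680.702 = 4692.077 ng/mL·hr
F = (AUC_ev/D_ev)/(AUC_iv/D_iv) = (4692.077/10)/(5962.89/10) = 469.2077/596.289 = 0.7869

F = 0.787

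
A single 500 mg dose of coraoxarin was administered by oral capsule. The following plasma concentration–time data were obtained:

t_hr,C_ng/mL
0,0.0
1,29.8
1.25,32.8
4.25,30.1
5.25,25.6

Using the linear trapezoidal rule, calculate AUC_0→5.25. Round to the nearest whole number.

AUC = 145 ng/mL·hr

Trapezoidal AUC_0→5.25:
  [0→1]: (0.0+29.8)/2 × 1 = 14.9
  [1→1.25]: (29.8+32.8)/2 × 0.25 = 7.825
  [1.25→4.25]: (32.8+30.1)/2 × 3 = 94.35
  [4.25→5.25]: (30.1+25.6)/2 × 1 = 27.85
  Sum = 144.925 ng/mL·hr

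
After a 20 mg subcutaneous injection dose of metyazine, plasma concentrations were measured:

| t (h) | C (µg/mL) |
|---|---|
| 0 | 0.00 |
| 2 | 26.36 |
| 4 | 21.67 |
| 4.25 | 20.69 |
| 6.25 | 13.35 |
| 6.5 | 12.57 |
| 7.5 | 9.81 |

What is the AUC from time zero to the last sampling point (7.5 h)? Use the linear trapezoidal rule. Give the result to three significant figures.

Trapezoidal AUC_0→7.5:
  [0→2]: (0.00+26.36)/2 × 2 = 26.36
  [2→4]: (26.36+21.67)/2 × 2 = 48.03
  [4→4.25]: (21.67+20.69)/2 × 0.25 = 5.295
  [4.25→6.25]: (20.69+13.35)/2 × 2 = 34.04
  [6.25→6.5]: (13.35+12.57)/2 × 0.25 = 3.24
  [6.5→7.5]: (12.57+9.81)/2 × 1 = 11.19
  Sum = 128.155 µg/mL·h

AUC = 128 µg/mL·h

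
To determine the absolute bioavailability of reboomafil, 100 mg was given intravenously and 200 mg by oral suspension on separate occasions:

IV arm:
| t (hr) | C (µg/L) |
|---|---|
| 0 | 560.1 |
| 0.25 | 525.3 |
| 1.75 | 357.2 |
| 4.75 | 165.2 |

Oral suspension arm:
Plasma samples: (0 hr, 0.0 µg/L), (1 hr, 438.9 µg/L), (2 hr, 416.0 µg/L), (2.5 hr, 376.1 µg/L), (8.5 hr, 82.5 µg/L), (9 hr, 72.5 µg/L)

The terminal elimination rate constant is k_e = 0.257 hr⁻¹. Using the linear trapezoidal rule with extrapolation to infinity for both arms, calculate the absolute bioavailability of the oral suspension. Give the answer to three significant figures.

F = 0.571

Trapezoidal AUC_0→4.75 (IV):
  [0→0.25]: (560.1+525.3)/2 × 0.25 = 135.675
  [0.25→1.75]: (525.3+357.2)/2 × 1.5 = 661.875
  [1.75→4.75]: (357.2+165.2)/2 × 3 = 783.6
  Sum = 1581.15 µg/L·hr
IV tail: 165.2/0.257 = 642.802; AUC_iv,0→∞ = 1581.15 + 642.802 = 2223.952 µg/L·hr
Trapezoidal AUC_0→9 (oral suspension):
  [0→1]: (0.0+438.9)/2 × 1 = 219.45
  [1→2]: (438.9+416.0)/2 × 1 = 427.45
  [2→2.5]: (416.0+376.1)/2 × 0.5 = 198.025
  [2.5→8.5]: (376.1+82.5)/2 × 6 = 1375.8
  [8.5→9]: (82.5+72.5)/2 × 0.5 = 38.75
  Sum = 2259.475 µg/L·hr
oral suspension tail: 72.5/0.257 = 282.101; AUC_ev,0→∞ = 2259.475 + 282.101 = 2541.576 µg/L·hr
F = (AUC_ev/D_ev)/(AUC_iv/D_iv) = (2541.576/200)/(2223.952/100) = 12.70788/22.23952 = 0.5714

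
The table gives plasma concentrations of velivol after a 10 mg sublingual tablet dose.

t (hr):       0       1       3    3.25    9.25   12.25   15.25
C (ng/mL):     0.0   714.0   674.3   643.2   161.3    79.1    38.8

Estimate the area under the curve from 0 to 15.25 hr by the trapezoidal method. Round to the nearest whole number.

Trapezoidal AUC_0→15.25:
  [0→1]: (0.0+714.0)/2 × 1 = 357.0
  [1→3]: (714.0+674.3)/2 × 2 = 1388.3
  [3→3.25]: (674.3+643.2)/2 × 0.25 = 164.6875
  [3.25→9.25]: (643.2+161.3)/2 × 6 = 2413.5
  [9.25→12.25]: (161.3+79.1)/2 × 3 = 360.6
  [12.25→15.25]: (79.1+38.8)/2 × 3 = 176.85
  Sum = 4860.9375 ng/mL·hr

AUC = 4861 ng/mL·hr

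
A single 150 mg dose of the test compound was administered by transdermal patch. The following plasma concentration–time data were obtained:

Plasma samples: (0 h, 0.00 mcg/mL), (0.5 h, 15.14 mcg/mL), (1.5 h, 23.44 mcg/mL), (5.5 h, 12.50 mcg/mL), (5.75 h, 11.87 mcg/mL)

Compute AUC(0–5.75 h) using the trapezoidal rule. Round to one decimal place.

AUC = 98.0 mcg/mL·h

Trapezoidal AUC_0→5.75:
  [0→0.5]: (0.00+15.14)/2 × 0.5 = 3.785
  [0.5→1.5]: (15.14+23.44)/2 × 1 = 19.29
  [1.5→5.5]: (23.44+12.50)/2 × 4 = 71.88
  [5.5→5.75]: (12.50+11.87)/2 × 0.25 = 3.04625
  Sum = 98.00125 mcg/mL·h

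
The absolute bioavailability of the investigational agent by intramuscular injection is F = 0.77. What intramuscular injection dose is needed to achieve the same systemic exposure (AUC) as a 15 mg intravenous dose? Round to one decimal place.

D_intramuscular = 19.5 mg

For equal systemic exposure: F × D_ev = D_iv
D_ev = D_iv / F = 15 / 0.77 = 19.4805 mg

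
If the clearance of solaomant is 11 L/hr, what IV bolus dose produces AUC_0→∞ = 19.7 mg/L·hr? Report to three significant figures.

Dose_iv = CL × AUC_0→∞
     = 11 × 19.7 = 216.7 mg

Dose = 217 mg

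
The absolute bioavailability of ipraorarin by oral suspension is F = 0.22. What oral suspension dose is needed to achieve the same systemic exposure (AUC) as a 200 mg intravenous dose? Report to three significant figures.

D_oral = 909 mg

For equal systemic exposure: F × D_ev = D_iv
D_ev = D_iv / F = 200 / 0.22 = 909.091 mg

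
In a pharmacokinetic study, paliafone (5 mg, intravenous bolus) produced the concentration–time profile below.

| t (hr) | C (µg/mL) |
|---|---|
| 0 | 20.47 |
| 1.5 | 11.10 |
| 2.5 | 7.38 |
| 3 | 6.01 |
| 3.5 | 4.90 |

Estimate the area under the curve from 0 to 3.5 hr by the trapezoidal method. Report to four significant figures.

Trapezoidal AUC_0→3.5:
  [0→1.5]: (20.47+11.10)/2 × 1.5 = 23.6775
  [1.5→2.5]: (11.10+7.38)/2 × 1 = 9.24
  [2.5→3]: (7.38+6.01)/2 × 0.5 = 3.3475
  [3→3.5]: (6.01+4.90)/2 × 0.5 = 2.7275
  Sum = 38.9925 µg/mL·hr

AUC = 38.99 µg/mL·hr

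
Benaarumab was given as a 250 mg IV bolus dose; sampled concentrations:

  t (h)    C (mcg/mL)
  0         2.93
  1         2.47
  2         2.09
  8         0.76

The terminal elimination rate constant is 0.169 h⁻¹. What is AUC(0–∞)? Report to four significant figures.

Trapezoidal AUC_0→8:
  [0→1]: (2.93+2.47)/2 × 1 = 2.7
  [1→2]: (2.47+2.09)/2 × 1 = 2.28
  [2→8]: (2.09+0.76)/2 × 6 = 8.55
  Sum = 13.53 mcg/mL·h
Extrapolated tail: C_last / k_e = 0.76 / 0.169 = 4.497
AUC_0→∞ = 13.53 + 4.497 = 18.027 mcg/mL·h

AUC = 18.03 mcg/mL·h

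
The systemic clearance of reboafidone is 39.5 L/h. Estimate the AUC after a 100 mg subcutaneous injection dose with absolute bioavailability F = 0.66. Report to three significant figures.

AUC_0→∞ = F × Dose / CL
        = 0.66 × 100 / 39.5 = 1.67089 mg/L·h

AUC = 1.67 mg/L·h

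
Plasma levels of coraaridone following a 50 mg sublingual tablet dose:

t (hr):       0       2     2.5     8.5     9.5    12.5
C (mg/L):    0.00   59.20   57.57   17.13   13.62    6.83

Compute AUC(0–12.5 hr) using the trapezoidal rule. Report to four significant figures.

AUC = 358.5 mg/L·hr

Trapezoidal AUC_0→12.5:
  [0→2]: (0.00+59.20)/2 × 2 = 59.2
  [2→2.5]: (59.20+57.57)/2 × 0.5 = 29.1925
  [2.5→8.5]: (57.57+17.13)/2 × 6 = 224.1
  [8.5→9.5]: (17.13+13.62)/2 × 1 = 15.375
  [9.5→12.5]: (13.62+6.83)/2 × 3 = 30.675
  Sum = 358.5425 mg/L·hr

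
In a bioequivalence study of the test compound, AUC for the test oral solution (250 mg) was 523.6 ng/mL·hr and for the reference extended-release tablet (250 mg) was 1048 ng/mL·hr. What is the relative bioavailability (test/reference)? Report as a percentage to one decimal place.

F_rel = (AUC_test/D_test) / (AUC_ref/D_ref)
      = (523.6/250) / (1048/250)
      = 2.0944 / 4.192 = 0.4996 = 49.96%

F_rel = 50.0%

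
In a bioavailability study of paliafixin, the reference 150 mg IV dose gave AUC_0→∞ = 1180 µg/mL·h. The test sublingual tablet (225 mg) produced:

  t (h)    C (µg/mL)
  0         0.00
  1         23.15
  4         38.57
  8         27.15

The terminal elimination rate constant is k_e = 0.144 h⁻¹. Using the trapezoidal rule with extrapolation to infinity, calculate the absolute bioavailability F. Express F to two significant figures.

F = 0.24

Trapezoidal AUC_0→8 (sublingual tablet):
  [0→1]: (0.00+23.15)/2 × 1 = 11.575
  [1→4]: (23.15+38.57)/2 × 3 = 92.58
  [4→8]: (38.57+27.15)/2 × 4 = 131.44
  Sum = 235.595 µg/mL·h
Tail: C_last/k_e = 27.15/0.144 = 188.542
AUC_0→∞ (sublingual tablet) = 235.595 + 188.542 = 424.137 µg/mL·h
F = (AUC_ev/D_ev)/(AUC_iv/D_iv) = (424.137/225)/(1180/150) = 1.88505/7.86667 = 0.2396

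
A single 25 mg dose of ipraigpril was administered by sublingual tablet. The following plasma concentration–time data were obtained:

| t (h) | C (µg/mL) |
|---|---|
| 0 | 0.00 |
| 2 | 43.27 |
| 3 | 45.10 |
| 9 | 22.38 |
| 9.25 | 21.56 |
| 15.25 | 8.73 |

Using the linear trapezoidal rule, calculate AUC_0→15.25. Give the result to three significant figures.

Trapezoidal AUC_0→15.25:
  [0→2]: (0.00+43.27)/2 × 2 = 43.27
  [2→3]: (43.27+45.10)/2 × 1 = 44.185
  [3→9]: (45.10+22.38)/2 × 6 = 202.44
  [9→9.25]: (22.38+21.56)/2 × 0.25 = 5.4925
  [9.25→15.25]: (21.56+8.73)/2 × 6 = 90.87
  Sum = 386.2575 µg/mL·h

AUC = 386 µg/mL·h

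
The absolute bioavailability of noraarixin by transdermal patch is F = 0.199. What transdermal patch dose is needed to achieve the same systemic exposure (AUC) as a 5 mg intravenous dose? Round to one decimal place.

D_transdermal = 25.1 mg

For equal systemic exposure: F × D_ev = D_iv
D_ev = D_iv / F = 5 / 0.199 = 25.1256 mg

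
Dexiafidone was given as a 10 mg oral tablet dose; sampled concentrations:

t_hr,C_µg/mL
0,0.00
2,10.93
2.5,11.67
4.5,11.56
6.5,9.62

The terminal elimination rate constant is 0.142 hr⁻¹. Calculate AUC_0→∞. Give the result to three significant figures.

AUC = 129 µg/mL·hr

Trapezoidal AUC_0→6.5:
  [0→2]: (0.00+10.93)/2 × 2 = 10.93
  [2→2.5]: (10.93+11.67)/2 × 0.5 = 5.65
  [2.5→4.5]: (11.67+11.56)/2 × 2 = 23.23
  [4.5→6.5]: (11.56+9.62)/2 × 2 = 21.18
  Sum = 60.99 µg/mL·hr
Extrapolated tail: C_last / k_e = 9.62 / 0.142 = 67.746
AUC_0→∞ = 60.99 + 67.746 = 128.736 µg/mL·hr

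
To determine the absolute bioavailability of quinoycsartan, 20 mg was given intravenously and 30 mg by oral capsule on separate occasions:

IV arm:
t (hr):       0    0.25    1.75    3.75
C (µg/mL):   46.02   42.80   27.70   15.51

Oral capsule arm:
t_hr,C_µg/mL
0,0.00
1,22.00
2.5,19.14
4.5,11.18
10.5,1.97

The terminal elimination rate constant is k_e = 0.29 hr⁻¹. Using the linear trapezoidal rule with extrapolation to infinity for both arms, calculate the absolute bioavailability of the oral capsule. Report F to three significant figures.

F = 0.491

Trapezoidal AUC_0→3.75 (IV):
  [0→0.25]: (46.02+42.80)/2 × 0.25 = 11.1025
  [0.25→1.75]: (42.80+27.70)/2 × 1.5 = 52.875
  [1.75→3.75]: (27.70+15.51)/2 × 2 = 43.21
  Sum = 107.1875 µg/mL·hr
IV tail: 15.51/0.29 = 53.483; AUC_iv,0→∞ = 107.1875 + 53.483 = 160.6705 µg/mL·hr
Trapezoidal AUC_0→10.5 (oral capsule):
  [0→1]: (0.00+22.00)/2 × 1 = 11.0
  [1→2.5]: (22.00+19.14)/2 × 1.5 = 30.855
  [2.5→4.5]: (19.14+11.18)/2 × 2 = 30.32
  [4.5→10.5]: (11.18+1.97)/2 × 6 = 39.45
  Sum = 111.625 µg/mL·hr
oral capsule tail: 1.97/0.29 = 6.793; AUC_ev,0→∞ = 111.625 + 6.793 = 118.418 µg/mL·hr
F = (AUC_ev/D_ev)/(AUC_iv/D_iv) = (118.418/30)/(160.6705/20) = 3.94727/8.033525 = 0.4913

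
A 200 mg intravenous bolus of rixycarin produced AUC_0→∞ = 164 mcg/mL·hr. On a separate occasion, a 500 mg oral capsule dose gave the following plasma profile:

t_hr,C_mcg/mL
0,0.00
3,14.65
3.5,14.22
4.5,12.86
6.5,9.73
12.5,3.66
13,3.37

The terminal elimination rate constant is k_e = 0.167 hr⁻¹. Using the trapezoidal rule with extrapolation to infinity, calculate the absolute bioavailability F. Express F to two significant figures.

F = 0.31

Trapezoidal AUC_0→13 (oral capsule):
  [0→3]: (0.00+14.65)/2 × 3 = 21.975
  [3→3.5]: (14.65+14.22)/2 × 0.5 = 7.2175
  [3.5→4.5]: (14.22+12.86)/2 × 1 = 13.54
  [4.5→6.5]: (12.86+9.73)/2 × 2 = 22.59
  [6.5→12.5]: (9.73+3.66)/2 × 6 = 40.17
  [12.5→13]: (3.66+3.37)/2 × 0.5 = 1.7575
  Sum = 107.25 mcg/mL·hr
Tail: C_last/k_e = 3.37/0.167 = 20.180
AUC_0→∞ (oral capsule) = 107.25 + 20.180 = 127.43 mcg/mL·hr
F = (AUC_ev/D_ev)/(AUC_iv/D_iv) = (127.43/500)/(164/200) = 0.25486/0.82 = 0.3108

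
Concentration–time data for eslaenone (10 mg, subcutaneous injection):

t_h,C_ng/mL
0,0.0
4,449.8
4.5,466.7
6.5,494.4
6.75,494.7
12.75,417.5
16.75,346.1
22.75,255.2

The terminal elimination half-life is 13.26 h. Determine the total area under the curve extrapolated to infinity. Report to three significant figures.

Trapezoidal AUC_0→22.75:
  [0→4]: (0.0+449.8)/2 × 4 = 899.6
  [4→4.5]: (449.8+466.7)/2 × 0.5 = 229.125
  [4.5→6.5]: (466.7+494.4)/2 × 2 = 961.1
  [6.5→6.75]: (494.4+494.7)/2 × 0.25 = 123.6375
  [6.75→12.75]: (494.7+417.5)/2 × 6 = 2736.6
  [12.75→16.75]: (417.5+346.1)/2 × 4 = 1527.2
  [16.75→22.75]: (346.1+255.2)/2 × 6 = 1803.9
  Sum = 8281.1625 ng/mL·h
k_e = ln2 / t½ = 0.693147 / 13.26 = 0.0523 h^-1
Extrapolated tail: C_last / k_e = 255.2 / 0.0523 = 4879.541
AUC_0→∞ = 8281.1625 + 4879.541 = 13160.7035 ng/mL·h

AUC = 13200 ng/mL·h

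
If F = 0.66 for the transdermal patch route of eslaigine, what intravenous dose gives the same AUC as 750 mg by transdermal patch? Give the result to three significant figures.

Systemic exposure from an extravascular dose = F × D_ev, so the equivalent IV dose is F × D_ev.
D_iv = F × D_ev = 0.66 × 750 = 495 mg

D_iv = 495 mg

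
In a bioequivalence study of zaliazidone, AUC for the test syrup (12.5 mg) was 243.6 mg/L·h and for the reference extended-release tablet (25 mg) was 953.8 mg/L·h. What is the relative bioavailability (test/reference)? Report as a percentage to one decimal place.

F_rel = (AUC_test/D_test) / (AUC_ref/D_ref)
      = (243.6/12.5) / (953.8/25)
      = 19.488 / 38.152 = 0.5108 = 51.08%

F_rel = 51.1%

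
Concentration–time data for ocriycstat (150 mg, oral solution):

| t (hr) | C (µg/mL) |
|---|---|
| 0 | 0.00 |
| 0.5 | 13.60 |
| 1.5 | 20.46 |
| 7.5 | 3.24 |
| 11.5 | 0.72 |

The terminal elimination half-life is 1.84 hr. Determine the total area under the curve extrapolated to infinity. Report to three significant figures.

Trapezoidal AUC_0→11.5:
  [0→0.5]: (0.00+13.60)/2 × 0.5 = 3.4
  [0.5→1.5]: (13.60+20.46)/2 × 1 = 17.03
  [1.5→7.5]: (20.46+3.24)/2 × 6 = 71.1
  [7.5→11.5]: (3.24+0.72)/2 × 4 = 7.92
  Sum = 99.45 µg/mL·hr
k_e = ln2 / t½ = 0.693147 / 1.84 = 0.3767 hr^-1
Extrapolated tail: C_last / k_e = 0.72 / 0.3767 = 1.911
AUC_0→∞ = 99.45 + 1.911 = 101.361 µg/mL·hr

AUC = 101 µg/mL·hr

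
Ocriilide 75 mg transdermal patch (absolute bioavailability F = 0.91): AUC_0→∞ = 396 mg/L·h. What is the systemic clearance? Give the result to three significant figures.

CL = F × Dose / AUC_0→∞
   = 0.91 × 75 / 396 = 0.172348 L/h

CL = 0.172 L/h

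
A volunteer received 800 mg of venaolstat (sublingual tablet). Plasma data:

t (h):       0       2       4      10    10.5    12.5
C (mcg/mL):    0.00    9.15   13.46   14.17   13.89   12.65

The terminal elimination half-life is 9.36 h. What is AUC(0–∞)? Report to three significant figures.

AUC = 319 mcg/mL·h

Trapezoidal AUC_0→12.5:
  [0→2]: (0.00+9.15)/2 × 2 = 9.15
  [2→4]: (9.15+13.46)/2 × 2 = 22.61
  [4→10]: (13.46+14.17)/2 × 6 = 82.89
  [10→10.5]: (14.17+13.89)/2 × 0.5 = 7.015
  [10.5→12.5]: (13.89+12.65)/2 × 2 = 26.54
  Sum = 148.205 mcg/mL·h
k_e = ln2 / t½ = 0.693147 / 9.36 = 0.0741 h^-1
Extrapolated tail: C_last / k_e = 12.65 / 0.0741 = 170.715
AUC_0→∞ = 148.205 + 170.715 = 318.92 mcg/mL·h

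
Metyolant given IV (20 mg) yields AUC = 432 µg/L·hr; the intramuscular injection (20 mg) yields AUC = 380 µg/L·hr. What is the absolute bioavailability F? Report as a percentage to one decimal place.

F = (AUC_ev / D_ev) / (AUC_iv / D_iv)
  = (380/20) / (432/20)
  = 19 / 21.6 = 0.8796
  = 87.96%

F = 88.0%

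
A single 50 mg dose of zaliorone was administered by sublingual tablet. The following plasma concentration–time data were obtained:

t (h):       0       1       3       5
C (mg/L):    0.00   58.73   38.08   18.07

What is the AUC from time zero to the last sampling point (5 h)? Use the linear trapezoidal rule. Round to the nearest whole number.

AUC = 182 mg/L·h

Trapezoidal AUC_0→5:
  [0→1]: (0.00+58.73)/2 × 1 = 29.365
  [1→3]: (58.73+38.08)/2 × 2 = 96.81
  [3→5]: (38.08+18.07)/2 × 2 = 56.15
  Sum = 182.325 mg/L·h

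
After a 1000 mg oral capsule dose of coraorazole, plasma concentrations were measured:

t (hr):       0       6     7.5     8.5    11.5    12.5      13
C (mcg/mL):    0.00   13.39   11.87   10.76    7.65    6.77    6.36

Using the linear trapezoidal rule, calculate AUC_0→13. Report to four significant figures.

Trapezoidal AUC_0→13:
  [0→6]: (0.00+13.39)/2 × 6 = 40.17
  [6→7.5]: (13.39+11.87)/2 × 1.5 = 18.945
  [7.5→8.5]: (11.87+10.76)/2 × 1 = 11.315
  [8.5→11.5]: (10.76+7.65)/2 × 3 = 27.615
  [11.5→12.5]: (7.65+6.77)/2 × 1 = 7.21
  [12.5→13]: (6.77+6.36)/2 × 0.5 = 3.2825
  Sum = 108.5375 mcg/mL·hr

AUC = 108.5 mcg/mL·hr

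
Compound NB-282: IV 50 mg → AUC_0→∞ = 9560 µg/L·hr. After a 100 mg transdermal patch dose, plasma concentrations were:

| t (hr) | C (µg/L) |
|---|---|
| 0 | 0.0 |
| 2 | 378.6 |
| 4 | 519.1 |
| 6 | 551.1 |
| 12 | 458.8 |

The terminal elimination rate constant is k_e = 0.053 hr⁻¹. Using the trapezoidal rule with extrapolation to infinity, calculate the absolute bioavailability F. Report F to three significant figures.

Trapezoidal AUC_0→12 (transdermal patch):
  [0→2]: (0.0+378.6)/2 × 2 = 378.6
  [2→4]: (378.6+519.1)/2 × 2 = 897.7
  [4→6]: (519.1+551.1)/2 × 2 = 1070.2
  [6→12]: (551.1+458.8)/2 × 6 = 3029.7
  Sum = 5376.2 µg/L·hr
Tail: C_last/k_e = 458.8/0.053 = 8656.604
AUC_0→∞ (transdermal patch) = 5376.2 + 8656.604 = 14032.804 µg/L·hr
F = (AUC_ev/D_ev)/(AUC_iv/D_iv) = (14032.804/100)/(9560/50) = 140.32804/191.2 = 0.7339

F = 0.734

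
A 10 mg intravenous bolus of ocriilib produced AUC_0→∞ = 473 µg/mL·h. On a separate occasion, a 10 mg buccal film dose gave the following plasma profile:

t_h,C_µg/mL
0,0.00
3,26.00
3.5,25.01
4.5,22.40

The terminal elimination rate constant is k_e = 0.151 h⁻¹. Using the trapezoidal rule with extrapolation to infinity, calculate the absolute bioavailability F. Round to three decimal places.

Trapezoidal AUC_0→4.5 (buccal film):
  [0→3]: (0.00+26.00)/2 × 3 = 39.0
  [3→3.5]: (26.00+25.01)/2 × 0.5 = 12.7525
  [3.5→4.5]: (25.01+22.40)/2 × 1 = 23.705
  Sum = 75.4575 µg/mL·h
Tail: C_last/k_e = 22.40/0.151 = 148.344
AUC_0→∞ (buccal film) = 75.4575 + 148.344 = 223.8015 µg/mL·h
F = (AUC_ev/D_ev)/(AUC_iv/D_iv) = (223.8015/10)/(473/10) = 22.38015/47.3 = 0.4732

F = 0.473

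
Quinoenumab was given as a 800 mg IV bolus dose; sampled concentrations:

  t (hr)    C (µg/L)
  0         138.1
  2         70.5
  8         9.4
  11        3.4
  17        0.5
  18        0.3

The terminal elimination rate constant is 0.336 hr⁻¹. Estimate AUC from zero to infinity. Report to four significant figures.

Trapezoidal AUC_0→18:
  [0→2]: (138.1+70.5)/2 × 2 = 208.6
  [2→8]: (70.5+9.4)/2 × 6 = 239.7
  [8→11]: (9.4+3.4)/2 × 3 = 19.2
  [11→17]: (3.4+0.5)/2 × 6 = 11.7
  [17→18]: (0.5+0.3)/2 × 1 = 0.4
  Sum = 479.6 µg/L·hr
Extrapolated tail: C_last / k_e = 0.3 / 0.336 = 0.893
AUC_0→∞ = 479.6 + 0.893 = 480.493 µg/L·hr

AUC = 480.5 µg/L·hr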